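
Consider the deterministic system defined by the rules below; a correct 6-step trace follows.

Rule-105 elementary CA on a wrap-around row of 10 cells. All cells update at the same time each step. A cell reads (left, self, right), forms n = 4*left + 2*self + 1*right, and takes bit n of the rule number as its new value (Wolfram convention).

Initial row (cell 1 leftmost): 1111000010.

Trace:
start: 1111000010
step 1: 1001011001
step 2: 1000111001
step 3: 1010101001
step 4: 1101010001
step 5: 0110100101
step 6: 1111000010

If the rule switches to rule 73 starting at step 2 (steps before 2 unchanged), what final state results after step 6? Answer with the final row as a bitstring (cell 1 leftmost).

1011011001

(re-executing steps 2..6 under rule 73; state before step 2: 1001011001)
step 2: 1000011001
step 3: 1011011001
step 4: 1011011001
step 5: 1011011001
step 6: 1011011001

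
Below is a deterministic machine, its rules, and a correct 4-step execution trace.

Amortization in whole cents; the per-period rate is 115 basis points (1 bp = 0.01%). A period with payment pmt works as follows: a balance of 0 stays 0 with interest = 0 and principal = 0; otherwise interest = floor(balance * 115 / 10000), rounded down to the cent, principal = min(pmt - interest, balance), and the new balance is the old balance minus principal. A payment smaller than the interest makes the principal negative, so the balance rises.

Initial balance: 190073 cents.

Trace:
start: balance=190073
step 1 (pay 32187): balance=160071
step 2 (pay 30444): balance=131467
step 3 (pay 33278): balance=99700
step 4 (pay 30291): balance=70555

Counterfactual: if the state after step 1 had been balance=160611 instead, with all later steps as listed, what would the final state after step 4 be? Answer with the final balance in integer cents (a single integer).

71115

state after step 1 := balance=160611
step 2 (pay 30444): balance=132014
step 3 (pay 33278): balance=100254
step 4 (pay 30291): balance=71115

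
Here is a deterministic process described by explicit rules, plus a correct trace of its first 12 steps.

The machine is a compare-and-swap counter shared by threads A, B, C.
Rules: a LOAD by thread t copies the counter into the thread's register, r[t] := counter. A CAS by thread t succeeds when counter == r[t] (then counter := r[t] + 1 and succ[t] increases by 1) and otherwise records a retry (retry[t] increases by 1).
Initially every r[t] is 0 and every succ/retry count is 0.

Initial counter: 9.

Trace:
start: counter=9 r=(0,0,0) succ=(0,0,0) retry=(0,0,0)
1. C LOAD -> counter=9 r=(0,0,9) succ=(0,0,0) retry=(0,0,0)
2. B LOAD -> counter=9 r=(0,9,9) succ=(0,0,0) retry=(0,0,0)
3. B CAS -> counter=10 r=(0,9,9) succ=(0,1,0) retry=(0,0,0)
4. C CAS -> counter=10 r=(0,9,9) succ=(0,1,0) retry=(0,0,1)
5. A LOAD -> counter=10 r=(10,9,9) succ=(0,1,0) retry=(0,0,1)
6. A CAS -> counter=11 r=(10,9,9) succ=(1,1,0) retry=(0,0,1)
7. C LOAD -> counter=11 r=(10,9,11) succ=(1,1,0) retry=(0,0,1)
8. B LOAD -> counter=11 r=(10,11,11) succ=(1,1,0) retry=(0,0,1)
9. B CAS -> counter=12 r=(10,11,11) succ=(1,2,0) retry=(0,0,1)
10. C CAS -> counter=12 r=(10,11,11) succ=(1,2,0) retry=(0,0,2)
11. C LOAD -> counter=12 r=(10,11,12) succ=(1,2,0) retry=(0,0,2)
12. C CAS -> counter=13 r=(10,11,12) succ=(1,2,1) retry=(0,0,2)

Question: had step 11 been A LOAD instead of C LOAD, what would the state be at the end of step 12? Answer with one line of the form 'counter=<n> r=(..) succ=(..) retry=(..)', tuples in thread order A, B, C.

(re-executing from step 11 with the substitution; state before step 11: counter=12 r=(10,11,11) succ=(1,2,0) retry=(0,0,2))
11. A LOAD -> counter=12 r=(12,11,11) succ=(1,2,0) retry=(0,0,2)
12. C CAS -> counter=12 r=(12,11,11) succ=(1,2,0) retry=(0,0,3)

counter=12 r=(12,11,11) succ=(1,2,0) retry=(0,0,3)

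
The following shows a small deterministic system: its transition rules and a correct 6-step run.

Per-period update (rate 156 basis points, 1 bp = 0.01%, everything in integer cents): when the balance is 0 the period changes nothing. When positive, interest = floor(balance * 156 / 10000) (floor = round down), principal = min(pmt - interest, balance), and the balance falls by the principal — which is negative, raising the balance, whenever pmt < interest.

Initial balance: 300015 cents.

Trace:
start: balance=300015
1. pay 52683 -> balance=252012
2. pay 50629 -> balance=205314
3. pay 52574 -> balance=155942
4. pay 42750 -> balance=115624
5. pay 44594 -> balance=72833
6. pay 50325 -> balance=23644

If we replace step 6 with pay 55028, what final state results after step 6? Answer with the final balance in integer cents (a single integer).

18941

(re-executing from step 6 with the substitution; state before step 6: balance=72833)
6. pay 55028 -> balance=18941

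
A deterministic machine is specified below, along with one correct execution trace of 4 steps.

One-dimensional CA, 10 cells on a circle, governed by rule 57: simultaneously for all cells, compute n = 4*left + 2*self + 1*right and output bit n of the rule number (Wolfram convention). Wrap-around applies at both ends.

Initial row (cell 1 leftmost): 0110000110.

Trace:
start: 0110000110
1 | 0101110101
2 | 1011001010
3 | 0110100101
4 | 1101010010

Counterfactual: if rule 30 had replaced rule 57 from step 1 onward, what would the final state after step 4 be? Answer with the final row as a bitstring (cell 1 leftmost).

0010101100

(re-executing steps 1..4 under rule 30; state before step 1: 0110000110)
1 | 1101001101
2 | 0001111001
3 | 1011000111
4 | 0010101100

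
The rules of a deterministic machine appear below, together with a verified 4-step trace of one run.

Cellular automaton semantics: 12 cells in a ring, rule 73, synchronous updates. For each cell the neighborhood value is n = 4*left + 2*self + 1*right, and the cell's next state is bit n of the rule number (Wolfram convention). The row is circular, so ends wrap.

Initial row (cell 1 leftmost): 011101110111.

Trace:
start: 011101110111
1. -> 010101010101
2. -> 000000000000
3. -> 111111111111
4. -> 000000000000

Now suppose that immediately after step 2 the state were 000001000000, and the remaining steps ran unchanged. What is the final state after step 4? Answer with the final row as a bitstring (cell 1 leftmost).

000101010000

state after step 2 := 000001000000
3. -> 111100011111
4. -> 000101010000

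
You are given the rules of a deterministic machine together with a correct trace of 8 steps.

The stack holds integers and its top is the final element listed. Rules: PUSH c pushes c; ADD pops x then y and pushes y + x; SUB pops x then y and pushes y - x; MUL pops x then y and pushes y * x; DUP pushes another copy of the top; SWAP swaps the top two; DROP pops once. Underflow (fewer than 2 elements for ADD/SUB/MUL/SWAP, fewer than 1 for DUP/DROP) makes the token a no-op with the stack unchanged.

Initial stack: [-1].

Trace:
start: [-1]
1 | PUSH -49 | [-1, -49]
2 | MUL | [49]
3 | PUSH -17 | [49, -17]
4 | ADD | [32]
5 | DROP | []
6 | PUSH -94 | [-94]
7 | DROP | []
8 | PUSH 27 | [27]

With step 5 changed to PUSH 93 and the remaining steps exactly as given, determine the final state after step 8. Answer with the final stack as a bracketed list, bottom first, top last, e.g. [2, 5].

(re-executing from step 5 with the substitution; state before step 5: [32])
5 | PUSH 93 | [32, 93]
6 | PUSH -94 | [32, 93, -94]
7 | DROP | [32, 93]
8 | PUSH 27 | [32, 93, 27]

[32, 93, 27]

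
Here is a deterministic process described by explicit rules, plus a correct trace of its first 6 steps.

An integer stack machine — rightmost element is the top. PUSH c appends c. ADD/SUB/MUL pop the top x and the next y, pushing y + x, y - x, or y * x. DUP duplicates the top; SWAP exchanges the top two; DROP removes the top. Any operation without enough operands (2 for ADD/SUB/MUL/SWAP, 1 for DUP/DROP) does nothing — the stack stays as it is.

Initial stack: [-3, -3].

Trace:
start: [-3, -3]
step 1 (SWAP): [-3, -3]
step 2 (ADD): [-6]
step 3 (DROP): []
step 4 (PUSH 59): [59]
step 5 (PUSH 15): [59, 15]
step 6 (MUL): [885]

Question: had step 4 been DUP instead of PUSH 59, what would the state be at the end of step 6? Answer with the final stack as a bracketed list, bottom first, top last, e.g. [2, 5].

(re-executing from step 4 with the substitution; state before step 4: [])
step 4 (DUP): []
step 5 (PUSH 15): [15]
step 6 (MUL): [15]

[15]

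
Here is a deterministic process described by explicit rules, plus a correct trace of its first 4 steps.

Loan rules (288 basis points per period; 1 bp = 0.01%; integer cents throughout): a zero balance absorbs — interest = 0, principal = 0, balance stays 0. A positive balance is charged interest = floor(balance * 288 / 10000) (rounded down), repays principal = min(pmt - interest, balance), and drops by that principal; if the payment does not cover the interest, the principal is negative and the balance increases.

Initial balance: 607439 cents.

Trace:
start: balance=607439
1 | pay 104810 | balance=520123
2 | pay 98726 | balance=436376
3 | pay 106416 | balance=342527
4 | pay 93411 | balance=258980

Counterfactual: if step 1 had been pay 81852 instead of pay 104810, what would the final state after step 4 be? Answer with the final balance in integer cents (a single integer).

283979

(re-executing from step 1 with the substitution; state before step 1: balance=607439)
1 | pay 81852 | balance=543081
2 | pay 98726 | balance=459995
3 | pay 106416 | balance=366826
4 | pay 93411 | balance=283979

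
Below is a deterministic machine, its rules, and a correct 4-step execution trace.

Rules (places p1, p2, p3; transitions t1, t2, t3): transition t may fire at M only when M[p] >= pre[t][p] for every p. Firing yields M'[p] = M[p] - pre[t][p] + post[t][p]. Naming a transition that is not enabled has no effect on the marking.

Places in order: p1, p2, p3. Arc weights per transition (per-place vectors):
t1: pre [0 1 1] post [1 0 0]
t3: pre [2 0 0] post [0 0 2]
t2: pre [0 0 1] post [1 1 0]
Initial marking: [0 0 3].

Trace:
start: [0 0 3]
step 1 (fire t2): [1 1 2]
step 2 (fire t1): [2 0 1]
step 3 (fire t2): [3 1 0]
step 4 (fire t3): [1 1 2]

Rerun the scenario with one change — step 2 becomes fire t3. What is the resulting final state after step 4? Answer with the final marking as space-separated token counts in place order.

(re-executing from step 2 with the substitution; state before step 2: [1 1 2])
step 2 (fire t3): [1 1 2]
step 3 (fire t2): [2 2 1]
step 4 (fire t3): [0 2 3]

0 2 3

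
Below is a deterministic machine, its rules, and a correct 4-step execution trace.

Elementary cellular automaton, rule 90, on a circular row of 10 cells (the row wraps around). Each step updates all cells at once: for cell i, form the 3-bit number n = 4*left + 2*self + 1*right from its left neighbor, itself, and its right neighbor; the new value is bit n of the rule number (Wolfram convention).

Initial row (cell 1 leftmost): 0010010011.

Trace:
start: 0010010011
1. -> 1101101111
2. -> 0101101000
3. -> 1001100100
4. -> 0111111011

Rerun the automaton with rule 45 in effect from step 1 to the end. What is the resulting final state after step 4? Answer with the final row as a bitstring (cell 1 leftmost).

0000010010

(re-executing steps 1..4 under rule 45; state before step 1: 0010010011)
1. -> 0010010010
2. -> 1010010010
3. -> 1110010011
4. -> 0000010010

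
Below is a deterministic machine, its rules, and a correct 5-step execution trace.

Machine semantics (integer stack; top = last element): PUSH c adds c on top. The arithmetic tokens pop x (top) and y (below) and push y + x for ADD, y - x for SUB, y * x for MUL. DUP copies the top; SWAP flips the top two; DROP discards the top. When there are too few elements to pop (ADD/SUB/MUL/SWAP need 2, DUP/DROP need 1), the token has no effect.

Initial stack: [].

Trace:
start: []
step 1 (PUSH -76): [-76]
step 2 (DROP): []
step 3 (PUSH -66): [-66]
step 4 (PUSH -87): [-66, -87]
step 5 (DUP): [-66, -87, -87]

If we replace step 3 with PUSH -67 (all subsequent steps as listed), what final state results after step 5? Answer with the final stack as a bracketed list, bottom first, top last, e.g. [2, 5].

(re-executing from step 3 with the substitution; state before step 3: [])
step 3 (PUSH -67): [-67]
step 4 (PUSH -87): [-67, -87]
step 5 (DUP): [-67, -87, -87]

[-67, -87, -87]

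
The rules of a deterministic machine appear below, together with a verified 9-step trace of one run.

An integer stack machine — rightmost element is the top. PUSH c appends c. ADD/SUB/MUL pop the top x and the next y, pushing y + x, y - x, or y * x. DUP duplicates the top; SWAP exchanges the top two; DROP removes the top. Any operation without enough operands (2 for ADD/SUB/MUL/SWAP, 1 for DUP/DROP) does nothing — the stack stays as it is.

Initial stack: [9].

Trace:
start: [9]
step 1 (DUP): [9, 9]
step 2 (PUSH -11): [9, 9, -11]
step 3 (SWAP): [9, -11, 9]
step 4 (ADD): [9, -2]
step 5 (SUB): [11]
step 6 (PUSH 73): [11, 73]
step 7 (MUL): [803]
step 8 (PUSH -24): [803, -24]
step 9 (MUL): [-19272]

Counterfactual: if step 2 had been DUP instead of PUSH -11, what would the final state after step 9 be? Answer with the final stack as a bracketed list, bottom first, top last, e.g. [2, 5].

[15768]

(re-executing from step 2 with the substitution; state before step 2: [9, 9])
step 2 (DUP): [9, 9, 9]
step 3 (SWAP): [9, 9, 9]
step 4 (ADD): [9, 18]
step 5 (SUB): [-9]
step 6 (PUSH 73): [-9, 73]
step 7 (MUL): [-657]
step 8 (PUSH -24): [-657, -24]
step 9 (MUL): [15768]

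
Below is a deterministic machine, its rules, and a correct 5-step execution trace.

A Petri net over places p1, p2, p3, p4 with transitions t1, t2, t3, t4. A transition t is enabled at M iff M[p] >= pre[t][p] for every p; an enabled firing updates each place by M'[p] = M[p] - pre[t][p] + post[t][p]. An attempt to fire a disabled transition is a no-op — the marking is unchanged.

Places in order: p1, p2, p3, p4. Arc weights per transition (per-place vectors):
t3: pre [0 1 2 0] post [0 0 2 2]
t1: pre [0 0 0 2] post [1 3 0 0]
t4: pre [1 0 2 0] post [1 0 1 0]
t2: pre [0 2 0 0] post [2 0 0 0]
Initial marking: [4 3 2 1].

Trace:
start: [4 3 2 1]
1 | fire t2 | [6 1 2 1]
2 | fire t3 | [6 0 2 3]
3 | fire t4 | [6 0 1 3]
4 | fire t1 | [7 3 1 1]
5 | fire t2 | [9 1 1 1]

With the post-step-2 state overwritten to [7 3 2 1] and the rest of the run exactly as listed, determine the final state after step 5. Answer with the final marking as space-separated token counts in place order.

state after step 2 := [7 3 2 1]
3 | fire t4 | [7 3 1 1]
4 | fire t1 | [7 3 1 1]
5 | fire t2 | [9 1 1 1]

9 1 1 1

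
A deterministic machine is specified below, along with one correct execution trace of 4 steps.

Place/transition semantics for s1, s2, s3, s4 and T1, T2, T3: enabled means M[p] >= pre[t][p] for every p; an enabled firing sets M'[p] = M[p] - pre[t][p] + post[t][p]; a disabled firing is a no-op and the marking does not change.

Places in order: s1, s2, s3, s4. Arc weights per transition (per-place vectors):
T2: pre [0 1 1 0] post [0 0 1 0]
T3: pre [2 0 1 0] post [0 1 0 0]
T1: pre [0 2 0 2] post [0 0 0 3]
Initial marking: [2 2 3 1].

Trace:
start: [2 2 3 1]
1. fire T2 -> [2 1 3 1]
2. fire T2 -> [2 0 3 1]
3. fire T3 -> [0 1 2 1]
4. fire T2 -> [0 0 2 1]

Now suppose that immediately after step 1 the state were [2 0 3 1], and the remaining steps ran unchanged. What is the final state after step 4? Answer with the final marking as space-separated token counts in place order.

state after step 1 := [2 0 3 1]
2. fire T2 -> [2 0 3 1]
3. fire T3 -> [0 1 2 1]
4. fire T2 -> [0 0 2 1]

0 0 2 1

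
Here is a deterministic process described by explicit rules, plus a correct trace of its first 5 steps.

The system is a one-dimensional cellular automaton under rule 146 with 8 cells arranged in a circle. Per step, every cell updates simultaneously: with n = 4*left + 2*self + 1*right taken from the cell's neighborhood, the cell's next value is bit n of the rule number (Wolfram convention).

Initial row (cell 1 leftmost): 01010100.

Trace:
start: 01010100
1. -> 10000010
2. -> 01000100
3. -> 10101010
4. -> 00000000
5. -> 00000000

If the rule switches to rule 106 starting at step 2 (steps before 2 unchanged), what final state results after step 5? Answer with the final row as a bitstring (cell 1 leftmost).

(re-executing steps 2..5 under rule 106; state before step 2: 10000010)
2. -> 00000101
3. -> 00001010
4. -> 00010100
5. -> 00101000

00101000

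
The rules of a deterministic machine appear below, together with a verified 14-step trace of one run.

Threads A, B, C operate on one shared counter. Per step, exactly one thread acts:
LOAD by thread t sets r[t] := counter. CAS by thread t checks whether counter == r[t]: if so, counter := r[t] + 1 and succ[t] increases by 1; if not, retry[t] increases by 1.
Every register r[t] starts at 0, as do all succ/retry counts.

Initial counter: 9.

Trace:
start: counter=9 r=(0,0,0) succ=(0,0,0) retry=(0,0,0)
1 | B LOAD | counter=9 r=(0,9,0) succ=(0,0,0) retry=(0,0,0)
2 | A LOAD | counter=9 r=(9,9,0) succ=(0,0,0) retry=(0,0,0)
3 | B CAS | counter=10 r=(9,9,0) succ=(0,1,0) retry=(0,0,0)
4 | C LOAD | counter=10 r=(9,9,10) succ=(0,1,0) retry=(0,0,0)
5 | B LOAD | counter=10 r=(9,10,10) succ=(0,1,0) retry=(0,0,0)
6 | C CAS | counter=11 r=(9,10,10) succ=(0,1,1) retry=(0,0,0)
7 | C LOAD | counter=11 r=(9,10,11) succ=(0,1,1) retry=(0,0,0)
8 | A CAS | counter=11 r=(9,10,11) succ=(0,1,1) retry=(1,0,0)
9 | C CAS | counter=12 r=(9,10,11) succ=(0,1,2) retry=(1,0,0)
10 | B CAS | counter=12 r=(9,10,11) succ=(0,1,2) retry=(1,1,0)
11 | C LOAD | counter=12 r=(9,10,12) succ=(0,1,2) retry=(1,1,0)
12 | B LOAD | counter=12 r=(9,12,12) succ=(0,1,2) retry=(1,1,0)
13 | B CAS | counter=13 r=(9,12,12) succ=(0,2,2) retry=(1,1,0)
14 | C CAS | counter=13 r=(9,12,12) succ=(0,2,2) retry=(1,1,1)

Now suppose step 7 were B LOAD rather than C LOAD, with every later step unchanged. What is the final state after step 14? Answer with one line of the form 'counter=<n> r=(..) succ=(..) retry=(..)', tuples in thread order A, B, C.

(re-executing from step 7 with the substitution; state before step 7: counter=11 r=(9,10,10) succ=(0,1,1) retry=(0,0,0))
7 | B LOAD | counter=11 r=(9,11,10) succ=(0,1,1) retry=(0,0,0)
8 | A CAS | counter=11 r=(9,11,10) succ=(0,1,1) retry=(1,0,0)
9 | C CAS | counter=11 r=(9,11,10) succ=(0,1,1) retry=(1,0,1)
10 | B CAS | counter=12 r=(9,11,10) succ=(0,2,1) retry=(1,0,1)
11 | C LOAD | counter=12 r=(9,11,12) succ=(0,2,1) retry=(1,0,1)
12 | B LOAD | counter=12 r=(9,12,12) succ=(0,2,1) retry=(1,0,1)
13 | B CAS | counter=13 r=(9,12,12) succ=(0,3,1) retry=(1,0,1)
14 | C CAS | counter=13 r=(9,12,12) succ=(0,3,1) retry=(1,0,2)

counter=13 r=(9,12,12) succ=(0,3,1) retry=(1,0,2)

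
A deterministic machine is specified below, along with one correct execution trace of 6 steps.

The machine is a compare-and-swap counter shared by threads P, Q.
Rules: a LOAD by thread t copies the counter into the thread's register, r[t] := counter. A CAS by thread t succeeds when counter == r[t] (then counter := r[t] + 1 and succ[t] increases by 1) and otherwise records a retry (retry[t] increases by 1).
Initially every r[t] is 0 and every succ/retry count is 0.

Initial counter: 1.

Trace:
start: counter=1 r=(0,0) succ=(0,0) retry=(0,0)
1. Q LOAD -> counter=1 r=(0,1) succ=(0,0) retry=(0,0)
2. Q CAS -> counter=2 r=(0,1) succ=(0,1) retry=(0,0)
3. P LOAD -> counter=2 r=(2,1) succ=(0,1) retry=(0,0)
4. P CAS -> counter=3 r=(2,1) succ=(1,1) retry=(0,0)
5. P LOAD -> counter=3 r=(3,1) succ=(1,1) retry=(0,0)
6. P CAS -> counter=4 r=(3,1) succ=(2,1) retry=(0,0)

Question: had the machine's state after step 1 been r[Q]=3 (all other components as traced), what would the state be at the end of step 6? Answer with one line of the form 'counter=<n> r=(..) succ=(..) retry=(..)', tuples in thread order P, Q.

counter=3 r=(2,3) succ=(2,0) retry=(0,1)

state after step 1 := counter=1 r=(0,3) succ=(0,0) retry=(0,0)
2. Q CAS -> counter=1 r=(0,3) succ=(0,0) retry=(0,1)
3. P LOAD -> counter=1 r=(1,3) succ=(0,0) retry=(0,1)
4. P CAS -> counter=2 r=(1,3) succ=(1,0) retry=(0,1)
5. P LOAD -> counter=2 r=(2,3) succ=(1,0) retry=(0,1)
6. P CAS -> counter=3 r=(2,3) succ=(2,0) retry=(0,1)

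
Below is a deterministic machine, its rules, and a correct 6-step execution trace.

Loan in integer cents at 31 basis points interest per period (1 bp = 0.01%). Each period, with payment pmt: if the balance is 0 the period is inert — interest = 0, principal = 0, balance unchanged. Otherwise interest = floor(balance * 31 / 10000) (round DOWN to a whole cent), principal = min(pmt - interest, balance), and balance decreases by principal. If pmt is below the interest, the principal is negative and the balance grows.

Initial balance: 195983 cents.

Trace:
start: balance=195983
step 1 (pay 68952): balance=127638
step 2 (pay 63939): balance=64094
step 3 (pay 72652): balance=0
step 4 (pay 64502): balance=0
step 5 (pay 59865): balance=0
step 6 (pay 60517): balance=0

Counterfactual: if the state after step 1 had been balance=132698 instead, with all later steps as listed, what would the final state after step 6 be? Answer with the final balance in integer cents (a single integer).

0

state after step 1 := balance=132698
step 2 (pay 63939): balance=69170
step 3 (pay 72652): balance=0
step 4 (pay 64502): balance=0
step 5 (pay 59865): balance=0
step 6 (pay 60517): balance=0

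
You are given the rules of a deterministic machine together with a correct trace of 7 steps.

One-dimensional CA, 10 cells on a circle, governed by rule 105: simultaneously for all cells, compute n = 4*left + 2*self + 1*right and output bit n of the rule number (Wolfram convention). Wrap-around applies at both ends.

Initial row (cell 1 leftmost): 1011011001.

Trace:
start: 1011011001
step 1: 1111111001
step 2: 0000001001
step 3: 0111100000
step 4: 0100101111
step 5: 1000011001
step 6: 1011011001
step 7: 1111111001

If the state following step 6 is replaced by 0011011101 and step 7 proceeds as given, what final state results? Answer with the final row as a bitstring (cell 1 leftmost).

state after step 6 := 0011011101
step 7: 0011110110

0011110110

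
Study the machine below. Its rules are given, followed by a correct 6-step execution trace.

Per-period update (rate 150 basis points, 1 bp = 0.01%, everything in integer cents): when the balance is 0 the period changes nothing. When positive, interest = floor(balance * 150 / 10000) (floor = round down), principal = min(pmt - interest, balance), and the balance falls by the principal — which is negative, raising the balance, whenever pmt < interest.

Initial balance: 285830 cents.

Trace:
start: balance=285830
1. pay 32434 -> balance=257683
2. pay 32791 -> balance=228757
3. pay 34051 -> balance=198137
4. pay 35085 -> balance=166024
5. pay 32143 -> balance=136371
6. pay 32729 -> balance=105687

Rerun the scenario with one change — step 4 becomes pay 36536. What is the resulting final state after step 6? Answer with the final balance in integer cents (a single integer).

(re-executing from step 4 with the substitution; state before step 4: balance=198137)
4. pay 36536 -> balance=164573
5. pay 32143 -> balance=134898
6. pay 32729 -> balance=104192

104192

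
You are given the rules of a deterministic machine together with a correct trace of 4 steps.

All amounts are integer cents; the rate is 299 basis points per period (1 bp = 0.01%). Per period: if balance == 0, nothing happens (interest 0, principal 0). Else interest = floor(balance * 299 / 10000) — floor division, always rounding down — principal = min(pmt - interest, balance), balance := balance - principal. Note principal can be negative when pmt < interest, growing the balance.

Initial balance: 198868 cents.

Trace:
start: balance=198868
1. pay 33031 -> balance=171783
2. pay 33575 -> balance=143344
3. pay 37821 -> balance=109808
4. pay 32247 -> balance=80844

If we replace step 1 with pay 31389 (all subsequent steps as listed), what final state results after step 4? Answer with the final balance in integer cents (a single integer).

82638

(re-executing from step 1 with the substitution; state before step 1: balance=198868)
1. pay 31389 -> balance=173425
2. pay 33575 -> balance=145035
3. pay 37821 -> balance=111550
4. pay 32247 -> balance=82638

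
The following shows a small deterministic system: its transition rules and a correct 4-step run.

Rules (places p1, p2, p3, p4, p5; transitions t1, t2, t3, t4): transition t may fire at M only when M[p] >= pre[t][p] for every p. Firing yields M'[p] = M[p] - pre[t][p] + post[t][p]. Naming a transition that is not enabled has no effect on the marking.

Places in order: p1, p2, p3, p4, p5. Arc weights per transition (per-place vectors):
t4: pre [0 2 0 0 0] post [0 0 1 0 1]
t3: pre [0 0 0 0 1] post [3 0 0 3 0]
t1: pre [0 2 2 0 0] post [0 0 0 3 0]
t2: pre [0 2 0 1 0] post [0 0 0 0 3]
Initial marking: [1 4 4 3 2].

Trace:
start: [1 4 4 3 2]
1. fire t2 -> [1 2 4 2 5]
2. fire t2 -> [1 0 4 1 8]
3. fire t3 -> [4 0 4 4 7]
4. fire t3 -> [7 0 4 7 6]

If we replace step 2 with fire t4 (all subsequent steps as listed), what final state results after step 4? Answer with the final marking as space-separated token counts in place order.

(re-executing from step 2 with the substitution; state before step 2: [1 2 4 2 5])
2. fire t4 -> [1 0 5 2 6]
3. fire t3 -> [4 0 5 5 5]
4. fire t3 -> [7 0 5 8 4]

7 0 5 8 4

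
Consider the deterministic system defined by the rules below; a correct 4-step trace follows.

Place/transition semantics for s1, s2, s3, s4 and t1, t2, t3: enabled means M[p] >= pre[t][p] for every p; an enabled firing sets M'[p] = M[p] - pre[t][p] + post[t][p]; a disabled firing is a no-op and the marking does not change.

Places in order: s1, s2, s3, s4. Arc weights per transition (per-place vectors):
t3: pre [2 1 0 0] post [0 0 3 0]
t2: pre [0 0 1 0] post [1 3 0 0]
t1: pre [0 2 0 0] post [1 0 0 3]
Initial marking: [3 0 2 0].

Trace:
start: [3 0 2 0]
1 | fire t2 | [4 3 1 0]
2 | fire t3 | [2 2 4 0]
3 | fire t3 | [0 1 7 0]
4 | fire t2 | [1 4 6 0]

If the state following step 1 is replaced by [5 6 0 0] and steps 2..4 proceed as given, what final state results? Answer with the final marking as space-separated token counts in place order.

2 7 5 0

state after step 1 := [5 6 0 0]
2 | fire t3 | [3 5 3 0]
3 | fire t3 | [1 4 6 0]
4 | fire t2 | [2 7 5 0]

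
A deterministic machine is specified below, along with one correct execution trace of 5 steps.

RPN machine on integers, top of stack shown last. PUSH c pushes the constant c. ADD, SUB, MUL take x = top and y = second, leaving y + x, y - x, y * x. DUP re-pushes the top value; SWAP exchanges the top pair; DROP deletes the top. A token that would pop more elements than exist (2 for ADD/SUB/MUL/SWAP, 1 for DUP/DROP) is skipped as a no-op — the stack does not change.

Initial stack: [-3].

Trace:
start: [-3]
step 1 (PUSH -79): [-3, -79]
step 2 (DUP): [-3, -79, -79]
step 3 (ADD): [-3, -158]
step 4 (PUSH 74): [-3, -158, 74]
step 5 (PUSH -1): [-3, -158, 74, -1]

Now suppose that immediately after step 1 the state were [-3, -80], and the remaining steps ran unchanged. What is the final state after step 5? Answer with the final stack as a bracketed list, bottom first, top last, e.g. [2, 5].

state after step 1 := [-3, -80]
step 2 (DUP): [-3, -80, -80]
step 3 (ADD): [-3, -160]
step 4 (PUSH 74): [-3, -160, 74]
step 5 (PUSH -1): [-3, -160, 74, -1]

[-3, -160, 74, -1]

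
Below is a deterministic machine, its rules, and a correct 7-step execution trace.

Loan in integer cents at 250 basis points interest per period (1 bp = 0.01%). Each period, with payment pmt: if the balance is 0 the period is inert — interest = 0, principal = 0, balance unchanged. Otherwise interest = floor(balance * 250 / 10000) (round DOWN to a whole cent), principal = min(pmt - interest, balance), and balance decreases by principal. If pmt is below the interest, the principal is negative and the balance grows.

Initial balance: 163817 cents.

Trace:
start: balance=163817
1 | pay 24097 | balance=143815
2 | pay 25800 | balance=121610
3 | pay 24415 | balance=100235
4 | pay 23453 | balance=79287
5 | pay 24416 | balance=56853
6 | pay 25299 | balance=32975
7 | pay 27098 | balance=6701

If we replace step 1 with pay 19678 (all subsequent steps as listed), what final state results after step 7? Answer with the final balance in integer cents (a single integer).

11825

(re-executing from step 1 with the substitution; state before step 1: balance=163817)
1 | pay 19678 | balance=148234
2 | pay 25800 | balance=126139
3 | pay 24415 | balance=104877
4 | pay 23453 | balance=84045
5 | pay 24416 | balance=61730
6 | pay 25299 | balance=37974
7 | pay 27098 | balance=11825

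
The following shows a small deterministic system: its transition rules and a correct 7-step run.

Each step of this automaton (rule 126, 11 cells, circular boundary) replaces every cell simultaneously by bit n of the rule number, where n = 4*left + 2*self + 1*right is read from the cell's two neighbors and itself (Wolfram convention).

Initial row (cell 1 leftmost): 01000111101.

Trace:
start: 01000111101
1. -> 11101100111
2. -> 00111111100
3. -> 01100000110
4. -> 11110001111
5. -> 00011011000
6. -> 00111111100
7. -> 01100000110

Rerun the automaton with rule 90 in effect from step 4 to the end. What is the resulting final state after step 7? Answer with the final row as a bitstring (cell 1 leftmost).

01101010110

(re-executing steps 4..7 under rule 90; state before step 4: 01100000110)
4. -> 11110001111
5. -> 00011011000
6. -> 00111011100
7. -> 01101010110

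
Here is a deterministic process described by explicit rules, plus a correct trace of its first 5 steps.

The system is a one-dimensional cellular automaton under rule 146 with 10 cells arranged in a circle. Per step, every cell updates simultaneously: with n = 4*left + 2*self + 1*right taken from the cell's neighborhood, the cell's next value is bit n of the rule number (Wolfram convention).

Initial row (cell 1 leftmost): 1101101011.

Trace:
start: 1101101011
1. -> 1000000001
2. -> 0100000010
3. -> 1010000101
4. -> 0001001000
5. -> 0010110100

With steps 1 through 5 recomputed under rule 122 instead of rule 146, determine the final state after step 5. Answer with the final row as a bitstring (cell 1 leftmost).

1000001101

(re-executing steps 1..5 under rule 122; state before step 1: 1101101011)
1. -> 0111110110
2. -> 1100011111
3. -> 0110110000
4. -> 1111111000
5. -> 1000001101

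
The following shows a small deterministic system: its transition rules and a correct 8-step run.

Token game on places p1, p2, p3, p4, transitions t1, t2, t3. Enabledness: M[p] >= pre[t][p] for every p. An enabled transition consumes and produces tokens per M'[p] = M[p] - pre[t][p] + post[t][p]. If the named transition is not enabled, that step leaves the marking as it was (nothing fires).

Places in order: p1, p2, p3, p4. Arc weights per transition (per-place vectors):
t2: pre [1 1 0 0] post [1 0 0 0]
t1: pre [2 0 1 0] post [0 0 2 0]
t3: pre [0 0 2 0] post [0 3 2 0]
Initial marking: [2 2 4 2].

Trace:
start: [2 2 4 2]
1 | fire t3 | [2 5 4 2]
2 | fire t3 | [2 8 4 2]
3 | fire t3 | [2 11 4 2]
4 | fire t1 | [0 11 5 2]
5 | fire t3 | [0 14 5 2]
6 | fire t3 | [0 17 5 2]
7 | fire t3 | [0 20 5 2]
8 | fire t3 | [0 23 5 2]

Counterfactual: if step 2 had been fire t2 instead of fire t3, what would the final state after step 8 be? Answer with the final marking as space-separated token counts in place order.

(re-executing from step 2 with the substitution; state before step 2: [2 5 4 2])
2 | fire t2 | [2 4 4 2]
3 | fire t3 | [2 7 4 2]
4 | fire t1 | [0 7 5 2]
5 | fire t3 | [0 10 5 2]
6 | fire t3 | [0 13 5 2]
7 | fire t3 | [0 16 5 2]
8 | fire t3 | [0 19 5 2]

0 19 5 2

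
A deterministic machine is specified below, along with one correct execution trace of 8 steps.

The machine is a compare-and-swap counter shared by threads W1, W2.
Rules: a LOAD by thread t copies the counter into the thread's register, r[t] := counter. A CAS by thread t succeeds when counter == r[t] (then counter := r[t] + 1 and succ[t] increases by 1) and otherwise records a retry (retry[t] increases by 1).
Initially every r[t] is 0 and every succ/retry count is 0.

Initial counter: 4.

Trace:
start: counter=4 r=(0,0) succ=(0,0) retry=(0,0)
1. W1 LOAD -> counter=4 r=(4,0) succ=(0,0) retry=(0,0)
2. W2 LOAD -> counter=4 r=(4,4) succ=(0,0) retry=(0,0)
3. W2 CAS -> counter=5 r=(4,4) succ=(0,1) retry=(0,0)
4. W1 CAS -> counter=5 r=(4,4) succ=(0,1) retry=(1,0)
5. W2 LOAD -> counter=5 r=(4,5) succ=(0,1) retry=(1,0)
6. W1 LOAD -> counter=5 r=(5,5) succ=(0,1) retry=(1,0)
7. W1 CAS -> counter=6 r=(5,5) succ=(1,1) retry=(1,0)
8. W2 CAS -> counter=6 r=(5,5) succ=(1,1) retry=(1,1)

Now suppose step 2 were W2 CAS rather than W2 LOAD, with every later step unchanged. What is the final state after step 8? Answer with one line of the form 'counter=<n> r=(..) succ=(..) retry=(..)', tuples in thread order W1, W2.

(re-executing from step 2 with the substitution; state before step 2: counter=4 r=(4,0) succ=(0,0) retry=(0,0))
2. W2 CAS -> counter=4 r=(4,0) succ=(0,0) retry=(0,1)
3. W2 CAS -> counter=4 r=(4,0) succ=(0,0) retry=(0,2)
4. W1 CAS -> counter=5 r=(4,0) succ=(1,0) retry=(0,2)
5. W2 LOAD -> counter=5 r=(4,5) succ=(1,0) retry=(0,2)
6. W1 LOAD -> counter=5 r=(5,5) succ=(1,0) retry=(0,2)
7. W1 CAS -> counter=6 r=(5,5) succ=(2,0) retry=(0,2)
8. W2 CAS -> counter=6 r=(5,5) succ=(2,0) retry=(0,3)

counter=6 r=(5,5) succ=(2,0) retry=(0,3)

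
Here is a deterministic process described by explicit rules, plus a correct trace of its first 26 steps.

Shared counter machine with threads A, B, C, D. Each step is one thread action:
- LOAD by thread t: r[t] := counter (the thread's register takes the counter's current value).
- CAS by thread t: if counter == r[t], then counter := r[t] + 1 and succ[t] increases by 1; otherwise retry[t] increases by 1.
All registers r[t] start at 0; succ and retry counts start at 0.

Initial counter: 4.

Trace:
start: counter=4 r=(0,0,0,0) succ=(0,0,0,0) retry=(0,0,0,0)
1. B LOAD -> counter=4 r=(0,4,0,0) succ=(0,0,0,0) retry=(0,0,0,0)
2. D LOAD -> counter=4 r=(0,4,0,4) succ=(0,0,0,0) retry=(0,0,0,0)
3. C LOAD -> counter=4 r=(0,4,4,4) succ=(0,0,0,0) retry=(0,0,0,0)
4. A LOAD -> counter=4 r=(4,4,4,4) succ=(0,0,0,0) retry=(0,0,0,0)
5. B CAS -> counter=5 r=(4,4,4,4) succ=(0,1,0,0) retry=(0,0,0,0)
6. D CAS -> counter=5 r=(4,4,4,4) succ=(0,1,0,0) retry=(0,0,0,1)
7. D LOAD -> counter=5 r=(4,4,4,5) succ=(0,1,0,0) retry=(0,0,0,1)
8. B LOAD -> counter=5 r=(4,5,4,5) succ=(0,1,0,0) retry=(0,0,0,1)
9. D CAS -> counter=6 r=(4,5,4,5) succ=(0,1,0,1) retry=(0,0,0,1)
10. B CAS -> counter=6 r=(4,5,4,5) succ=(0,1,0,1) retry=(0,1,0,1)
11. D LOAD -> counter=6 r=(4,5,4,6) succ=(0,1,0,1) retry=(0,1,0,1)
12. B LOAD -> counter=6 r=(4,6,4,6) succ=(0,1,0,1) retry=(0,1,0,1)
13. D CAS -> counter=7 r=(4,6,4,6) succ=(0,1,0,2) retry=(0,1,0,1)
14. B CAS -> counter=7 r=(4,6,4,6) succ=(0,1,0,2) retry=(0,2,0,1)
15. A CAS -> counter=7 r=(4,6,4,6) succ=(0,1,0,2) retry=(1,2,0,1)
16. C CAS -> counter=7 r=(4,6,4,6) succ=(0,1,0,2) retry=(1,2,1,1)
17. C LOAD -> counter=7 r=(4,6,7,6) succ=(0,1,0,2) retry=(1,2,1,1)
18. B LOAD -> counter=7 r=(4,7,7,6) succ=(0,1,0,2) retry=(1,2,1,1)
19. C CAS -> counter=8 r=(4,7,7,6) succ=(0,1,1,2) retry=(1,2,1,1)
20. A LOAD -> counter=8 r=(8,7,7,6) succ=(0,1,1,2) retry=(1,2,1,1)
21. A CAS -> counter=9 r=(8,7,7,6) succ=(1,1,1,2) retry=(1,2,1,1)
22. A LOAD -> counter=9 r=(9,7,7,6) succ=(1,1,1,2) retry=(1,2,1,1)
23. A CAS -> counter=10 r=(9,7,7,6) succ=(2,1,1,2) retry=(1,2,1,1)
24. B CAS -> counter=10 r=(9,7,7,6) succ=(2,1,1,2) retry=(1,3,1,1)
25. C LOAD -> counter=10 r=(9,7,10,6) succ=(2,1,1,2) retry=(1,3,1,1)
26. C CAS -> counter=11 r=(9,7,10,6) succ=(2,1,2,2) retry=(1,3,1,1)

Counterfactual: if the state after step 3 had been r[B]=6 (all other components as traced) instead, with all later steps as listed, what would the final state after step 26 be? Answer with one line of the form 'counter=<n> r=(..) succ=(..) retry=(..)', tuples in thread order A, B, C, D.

state after step 3 := counter=4 r=(0,6,4,4) succ=(0,0,0,0) retry=(0,0,0,0)
4. A LOAD -> counter=4 r=(4,6,4,4) succ=(0,0,0,0) retry=(0,0,0,0)
5. B CAS -> counter=4 r=(4,6,4,4) succ=(0,0,0,0) retry=(0,1,0,0)
6. D CAS -> counter=5 r=(4,6,4,4) succ=(0,0,0,1) retry=(0,1,0,0)
7. D LOAD -> counter=5 r=(4,6,4,5) succ=(0,0,0,1) retry=(0,1,0,0)
8. B LOAD -> counter=5 r=(4,5,4,5) succ=(0,0,0,1) retry=(0,1,0,0)
9. D CAS -> counter=6 r=(4,5,4,5) succ=(0,0,0,2) retry=(0,1,0,0)
10. B CAS -> counter=6 r=(4,5,4,5) succ=(0,0,0,2) retry=(0,2,0,0)
11. D LOAD -> counter=6 r=(4,5,4,6) succ=(0,0,0,2) retry=(0,2,0,0)
12. B LOAD -> counter=6 r=(4,6,4,6) succ=(0,0,0,2) retry=(0,2,0,0)
13. D CAS -> counter=7 r=(4,6,4,6) succ=(0,0,0,3) retry=(0,2,0,0)
14. B CAS -> counter=7 r=(4,6,4,6) succ=(0,0,0,3) retry=(0,3,0,0)
15. A CAS -> counter=7 r=(4,6,4,6) succ=(0,0,0,3) retry=(1,3,0,0)
16. C CAS -> counter=7 r=(4,6,4,6) succ=(0,0,0,3) retry=(1,3,1,0)
17. C LOAD -> counter=7 r=(4,6,7,6) succ=(0,0,0,3) retry=(1,3,1,0)
18. B LOAD -> counter=7 r=(4,7,7,6) succ=(0,0,0,3) retry=(1,3,1,0)
19. C CAS -> counter=8 r=(4,7,7,6) succ=(0,0,1,3) retry=(1,3,1,0)
20. A LOAD -> counter=8 r=(8,7,7,6) succ=(0,0,1,3) retry=(1,3,1,0)
21. A CAS -> counter=9 r=(8,7,7,6) succ=(1,0,1,3) retry=(1,3,1,0)
22. A LOAD -> counter=9 r=(9,7,7,6) succ=(1,0,1,3) retry=(1,3,1,0)
23. A CAS -> counter=10 r=(9,7,7,6) succ=(2,0,1,3) retry=(1,3,1,0)
24. B CAS -> counter=10 r=(9,7,7,6) succ=(2,0,1,3) retry=(1,4,1,0)
25. C LOAD -> counter=10 r=(9,7,10,6) succ=(2,0,1,3) retry=(1,4,1,0)
26. C CAS -> counter=11 r=(9,7,10,6) succ=(2,0,2,3) retry=(1,4,1,0)

counter=11 r=(9,7,10,6) succ=(2,0,2,3) retry=(1,4,1,0)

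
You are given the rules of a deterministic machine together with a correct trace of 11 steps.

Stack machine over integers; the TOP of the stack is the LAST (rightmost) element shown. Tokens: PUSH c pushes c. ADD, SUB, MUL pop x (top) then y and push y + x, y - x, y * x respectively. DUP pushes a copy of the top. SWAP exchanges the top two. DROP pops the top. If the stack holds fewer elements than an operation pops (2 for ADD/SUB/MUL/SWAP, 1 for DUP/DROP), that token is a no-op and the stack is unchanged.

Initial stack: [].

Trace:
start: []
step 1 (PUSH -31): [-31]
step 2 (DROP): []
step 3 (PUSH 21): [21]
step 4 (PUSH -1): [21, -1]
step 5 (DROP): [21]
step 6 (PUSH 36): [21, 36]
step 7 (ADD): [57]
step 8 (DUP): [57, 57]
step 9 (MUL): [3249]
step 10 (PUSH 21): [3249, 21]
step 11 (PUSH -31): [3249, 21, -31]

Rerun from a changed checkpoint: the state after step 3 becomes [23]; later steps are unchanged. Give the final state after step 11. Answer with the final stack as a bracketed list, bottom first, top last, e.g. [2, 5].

state after step 3 := [23]
step 4 (PUSH -1): [23, -1]
step 5 (DROP): [23]
step 6 (PUSH 36): [23, 36]
step 7 (ADD): [59]
step 8 (DUP): [59, 59]
step 9 (MUL): [3481]
step 10 (PUSH 21): [3481, 21]
step 11 (PUSH -31): [3481, 21, -31]

[3481, 21, -31]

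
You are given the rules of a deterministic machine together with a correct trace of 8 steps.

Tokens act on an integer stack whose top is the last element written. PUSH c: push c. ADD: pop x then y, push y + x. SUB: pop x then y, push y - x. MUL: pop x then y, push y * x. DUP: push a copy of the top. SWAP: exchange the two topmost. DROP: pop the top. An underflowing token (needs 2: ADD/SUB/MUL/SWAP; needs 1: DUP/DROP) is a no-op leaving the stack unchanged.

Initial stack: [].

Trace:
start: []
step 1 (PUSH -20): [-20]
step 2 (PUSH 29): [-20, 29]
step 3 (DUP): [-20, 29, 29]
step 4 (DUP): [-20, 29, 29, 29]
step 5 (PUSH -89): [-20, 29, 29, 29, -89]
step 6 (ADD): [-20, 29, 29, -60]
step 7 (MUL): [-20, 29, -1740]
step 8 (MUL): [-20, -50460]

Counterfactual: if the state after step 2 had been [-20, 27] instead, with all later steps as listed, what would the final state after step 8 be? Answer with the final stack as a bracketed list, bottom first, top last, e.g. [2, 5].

state after step 2 := [-20, 27]
step 3 (DUP): [-20, 27, 27]
step 4 (DUP): [-20, 27, 27, 27]
step 5 (PUSH -89): [-20, 27, 27, 27, -89]
step 6 (ADD): [-20, 27, 27, -62]
step 7 (MUL): [-20, 27, -1674]
step 8 (MUL): [-20, -45198]

[-20, -45198]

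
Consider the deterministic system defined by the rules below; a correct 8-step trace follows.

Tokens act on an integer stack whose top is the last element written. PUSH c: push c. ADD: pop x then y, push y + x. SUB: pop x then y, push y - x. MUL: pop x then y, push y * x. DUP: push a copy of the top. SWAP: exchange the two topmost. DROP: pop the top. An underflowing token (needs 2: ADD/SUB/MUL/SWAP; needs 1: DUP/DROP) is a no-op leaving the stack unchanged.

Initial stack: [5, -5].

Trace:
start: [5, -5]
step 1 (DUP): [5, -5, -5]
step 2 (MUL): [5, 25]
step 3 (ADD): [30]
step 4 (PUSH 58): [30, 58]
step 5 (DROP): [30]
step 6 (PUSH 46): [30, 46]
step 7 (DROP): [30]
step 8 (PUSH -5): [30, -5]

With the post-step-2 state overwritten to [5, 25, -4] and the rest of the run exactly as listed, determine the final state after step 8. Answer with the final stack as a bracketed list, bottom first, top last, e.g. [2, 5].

state after step 2 := [5, 25, -4]
step 3 (ADD): [5, 21]
step 4 (PUSH 58): [5, 21, 58]
step 5 (DROP): [5, 21]
step 6 (PUSH 46): [5, 21, 46]
step 7 (DROP): [5, 21]
step 8 (PUSH -5): [5, 21, -5]

[5, 21, -5]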